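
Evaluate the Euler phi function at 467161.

Factor: 467161 = 29 · 89 · 181.
φ(467161) = (29−1) · (89−1) · (181−1) = 28 · 88 · 180 = 443520.

443520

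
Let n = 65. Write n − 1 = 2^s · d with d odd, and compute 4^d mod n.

4

65 − 1 = 64 = 2^6 · 1, so d = 1.
4^1 ≡ 4 (mod 65)
1 = 1 in binary powers of 2.
So 4^1 ≡ 4 ≡ 4 (mod 65).
Squaring chain: 4 → 16 → 61 → 16 → 61 → 16; never reaches −1, so base 4 is a Miller–Rabin witness that 65 is composite.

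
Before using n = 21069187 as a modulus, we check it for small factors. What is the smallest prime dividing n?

21069187 is odd.
Digit sum 34, not divisible by 3.
Ends in 7: not divisible by 5.
7: 21069187 = 7·3009883 + 6
11: 21069187 = 11·1915380 + 7
13: 21069187 = 13·1620706 + 9
17: 21069187 = 17·1239363 + 16
19: 21069187 = 19·1108904 + 11
23: 21069187 = 23·916051 + 14
29: 21069187 = 29·726523 + 20
31: 21069187 = 31·679651 + 6
37: 21069187 = 37·569437 + 18
41: 21069187 = 41·513882 + 25
43: 21069187 = 43·489981 + 4
47: 21069187 = 47·448280 + 27
53: 21069187 = 53·397531 + 44
59: 21069187 = 59·357104 + 51
61: 21069187 = 61·345396 + 31
67: 21069187 = 67·314465 + 32
71: 21069187 = 71·296749 + 8
73: 21069187 = 73·288619

73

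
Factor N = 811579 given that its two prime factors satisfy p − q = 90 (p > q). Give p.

Since p = q + 90, we have 811579 = q(q + 90), so q² + 90q − 811579 = 0.
Discriminant: 90² + 4·811579 = 8100 + 3246316 = 3254416; √3254416 = 1804.
q = (−90 + 1804)/2 = 857, and p = q + 90 = 947.
Check: 857 · 947 = 811579.

947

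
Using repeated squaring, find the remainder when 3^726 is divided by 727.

3^1 ≡ 3 (mod 727)
3^2 ≡ 3^2 = 9 ≡ 9 (mod 727)
3^4 ≡ 9^2 = 81 ≡ 81 (mod 727)
3^8 ≡ 81^2 = 6561 ≡ 18 (mod 727)
3^16 ≡ 18^2 = 324 ≡ 324 (mod 727)
3^32 ≡ 324^2 = 104976 ≡ 288 (mod 727)
3^64 ≡ 288^2 = 82944 ≡ 66 (mod 727)
3^128 ≡ 66^2 = 4356 ≡ 721 (mod 727)
3^256 ≡ 721^2 = 519841 ≡ 36 (mod 727)
3^512 ≡ 36^2 = 1296 ≡ 569 (mod 727)
726 = 512 + 128 + 64 + 16 + 4 + 2 in binary powers of 2.
So 3^726 ≡ 569 · 721 · 66 · 324 · 81 · 9 ≡ 1 (mod 727).
Since the result is 1, base 3 gives no evidence that 727 is composite.

1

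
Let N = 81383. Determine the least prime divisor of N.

97

81383 is odd.
Digit sum 23, not divisible by 3.
Ends in 3: not divisible by 5.
7: 81383 = 7·11626 + 1
11: 81383 = 11·7398 + 5
13: 81383 = 13·6260 + 3
17: 81383 = 17·4787 + 4
19: 81383 = 19·4283 + 6
23: 81383 = 23·3538 + 9
29: 81383 = 29·2806 + 9
31: 81383 = 31·2625 + 8
37: 81383 = 37·2199 + 20
41: 81383 = 41·1984 + 39
43: 81383 = 43·1892 + 27
47: 81383 = 47·1731 + 26
53: 81383 = 53·1535 + 28
59: 81383 = 59·1379 + 22
61: 81383 = 61·1334 + 9
67: 81383 = 67·1214 + 45
71: 81383 = 71·1146 + 17
73: 81383 = 73·1114 + 61
79: 81383 = 79·1030 + 13
83: 81383 = 83·980 + 43
89: 81383 = 89·914 + 37
97: 81383 = 97·839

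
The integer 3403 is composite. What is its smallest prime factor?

41

3403 is odd.
Digit sum 10, not divisible by 3.
Ends in 3: not divisible by 5.
7: 3403 = 7·486 + 1
11: 3403 = 11·309 + 4
13: 3403 = 13·261 + 10
17: 3403 = 17·200 + 3
19: 3403 = 19·179 + 2
23: 3403 = 23·147 + 22
29: 3403 = 29·117 + 10
31: 3403 = 31·109 + 24
37: 3403 = 37·91 + 36
41: 3403 = 41·83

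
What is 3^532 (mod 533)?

3^1 ≡ 3 (mod 533)
3^2 ≡ 3^2 = 9 ≡ 9 (mod 533)
3^4 ≡ 9^2 = 81 ≡ 81 (mod 533)
3^8 ≡ 81^2 = 6561 ≡ 165 (mod 533)
3^16 ≡ 165^2 = 27225 ≡ 42 (mod 533)
3^32 ≡ 42^2 = 1764 ≡ 165 (mod 533)
3^64 ≡ 165^2 = 27225 ≡ 42 (mod 533)
3^128 ≡ 42^2 = 1764 ≡ 165 (mod 533)
3^256 ≡ 165^2 = 27225 ≡ 42 (mod 533)
3^512 ≡ 42^2 = 1764 ≡ 165 (mod 533)
532 = 512 + 16 + 4 in binary powers of 2.
So 3^532 ≡ 165 · 42 · 81 ≡ 81 (mod 533).
Since 81 ≠ 1, base 3 is a Fermat witness: 533 is composite.

81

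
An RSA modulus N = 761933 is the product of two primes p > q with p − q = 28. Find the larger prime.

Since p = q + 28, we have 761933 = q(q + 28), so q² + 28q − 761933 = 0.
Discriminant: 28² + 4·761933 = 784 + 3047732 = 3048516; √3048516 = 1746.
q = (−28 + 1746)/2 = 859, and p = q + 28 = 887.
Check: 859 · 887 = 761933.

887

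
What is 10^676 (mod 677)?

10^1 ≡ 10 (mod 677)
10^2 ≡ 10^2 = 100 ≡ 100 (mod 677)
10^4 ≡ 100^2 = 10000 ≡ 522 (mod 677)
10^8 ≡ 522^2 = 272484 ≡ 330 (mod 677)
10^16 ≡ 330^2 = 108900 ≡ 580 (mod 677)
10^32 ≡ 580^2 = 336400 ≡ 608 (mod 677)
10^64 ≡ 608^2 = 369664 ≡ 22 (mod 677)
10^128 ≡ 22^2 = 484 ≡ 484 (mod 677)
10^256 ≡ 484^2 = 234256 ≡ 14 (mod 677)
10^512 ≡ 14^2 = 196 ≡ 196 (mod 677)
676 = 512 + 128 + 32 + 4 in binary powers of 2.
So 10^676 ≡ 196 · 484 · 608 · 522 ≡ 1 (mod 677).
Since the result is 1, base 10 gives no evidence that 677 is composite.

1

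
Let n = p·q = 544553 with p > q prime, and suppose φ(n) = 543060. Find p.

863

φ(n) = (p−1)(q−1) = n − (p+q) + 1, so p + q = 544553 − 543060 + 1 = 1494.
p and q are the roots of t² − 1494t + 544553 = 0.
Discriminant: 1494² − 4·544553 = 2232036 − 2178212 = 53824; √53824 = 232.
q = (1494 − 232)/2 = 631, p = (1494 + 232)/2 = 863.
Check: 631 · 863 = 544553.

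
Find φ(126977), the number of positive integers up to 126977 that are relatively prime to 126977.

116640

Factor: 126977 = 19 · 41 · 163.
φ(126977) = (19−1) · (41−1) · (163−1) = 18 · 40 · 162 = 116640.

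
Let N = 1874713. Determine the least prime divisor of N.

1874713 is odd.
Digit sum 31, not divisible by 3.
Ends in 3: not divisible by 5.
7: 1874713 = 7·267816 + 1
11: 1874713 = 11·170428 + 5
13: 1874713 = 13·144208 + 9
17: 1874713 = 17·110277 + 4
19: 1874713 = 19·98669 + 2
23: 1874713 = 23·81509 + 6
29: 1874713 = 29·64645 + 8
31: 1874713 = 31·60474 + 19
37: 1874713 = 37·50667 + 34
41: 1874713 = 41·45724 + 29
43: 1874713 = 43·43597 + 42
47: 1874713 = 47·39887 + 24
53: 1874713 = 53·35371 + 50
59: 1874713 = 59·31774 + 47
61: 1874713 = 61·30733

61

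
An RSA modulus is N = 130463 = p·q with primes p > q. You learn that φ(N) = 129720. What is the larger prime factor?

461

φ(n) = (p−1)(q−1) = n − (p+q) + 1, so p + q = 130463 − 129720 + 1 = 744.
p and q are the roots of t² − 744t + 130463 = 0.
Discriminant: 744² − 4·130463 = 553536 − 521852 = 31684; √31684 = 178.
q = (744 − 178)/2 = 283, p = (744 + 178)/2 = 461.
Check: 283 · 461 = 130463.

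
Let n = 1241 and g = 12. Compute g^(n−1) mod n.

475

12^1 ≡ 12 (mod 1241)
12^2 ≡ 12^2 = 144 ≡ 144 (mod 1241)
12^4 ≡ 144^2 = 20736 ≡ 880 (mod 1241)
12^8 ≡ 880^2 = 774400 ≡ 16 (mod 1241)
12^16 ≡ 16^2 = 256 ≡ 256 (mod 1241)
12^32 ≡ 256^2 = 65536 ≡ 1004 (mod 1241)
12^64 ≡ 1004^2 = 1008016 ≡ 324 (mod 1241)
12^128 ≡ 324^2 = 104976 ≡ 732 (mod 1241)
12^256 ≡ 732^2 = 535824 ≡ 953 (mod 1241)
12^512 ≡ 953^2 = 908209 ≡ 1038 (mod 1241)
12^1024 ≡ 1038^2 = 1077444 ≡ 256 (mod 1241)
1240 = 1024 + 128 + 64 + 16 + 8 in binary powers of 2.
So 12^1240 ≡ 256 · 732 · 324 · 256 · 16 ≡ 475 (mod 1241).
Since 475 ≠ 1, base 12 is a Fermat witness: 1241 is composite.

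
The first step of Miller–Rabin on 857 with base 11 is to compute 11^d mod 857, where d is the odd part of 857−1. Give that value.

857 − 1 = 856 = 2^3 · 107, so d = 107.
11^1 ≡ 11 (mod 857)
11^2 ≡ 11^2 = 121 ≡ 121 (mod 857)
11^4 ≡ 121^2 = 14641 ≡ 72 (mod 857)
11^8 ≡ 72^2 = 5184 ≡ 42 (mod 857)
11^16 ≡ 42^2 = 1764 ≡ 50 (mod 857)
11^32 ≡ 50^2 = 2500 ≡ 786 (mod 857)
11^64 ≡ 786^2 = 617796 ≡ 756 (mod 857)
107 = 64 + 32 + 8 + 2 + 1 in binary powers of 2.
So 11^107 ≡ 756 · 786 · 42 · 121 · 11 ≡ 351 (mod 857).
Squaring chain: 351 → 650 → 856; reaches −1, so base 11 does not prove 857 composite.

351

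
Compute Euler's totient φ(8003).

7800

Factor: 8003 = 53 · 151.
φ(8003) = (53−1) · (151−1) = 52 · 150 = 7800.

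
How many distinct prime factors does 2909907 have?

2909907 = 3^2 · 323323
323323 = 7 · 46189
46189 = 11 · 4199
4199 = 13 · 323
323 = 17 · 19
2909907 = 3^2 · 7 · 11 · 13 · 17 · 19, which has 6 distinct prime factors.

6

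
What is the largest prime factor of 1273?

67

1273 = 19 · 67
67 is prime.
So 1273 = 19 · 67; the largest prime factor is 67.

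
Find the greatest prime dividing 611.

47

611 = 13 · 47
47 is prime.
So 611 = 13 · 47; the largest prime factor is 47.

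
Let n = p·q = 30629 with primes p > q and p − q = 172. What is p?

Since p = q + 172, we have 30629 = q(q + 172), so q² + 172q − 30629 = 0.
Discriminant: 172² + 4·30629 = 29584 + 122516 = 152100; √152100 = 390.
q = (−172 + 390)/2 = 109, and p = q + 172 = 281.
Check: 109 · 281 = 30629.

281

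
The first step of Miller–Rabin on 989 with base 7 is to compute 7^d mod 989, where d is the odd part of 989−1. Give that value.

989 − 1 = 988 = 2^2 · 247, so d = 247.
7^1 ≡ 7 (mod 989)
7^2 ≡ 7^2 = 49 ≡ 49 (mod 989)
7^4 ≡ 49^2 = 2401 ≡ 423 (mod 989)
7^8 ≡ 423^2 = 178929 ≡ 909 (mod 989)
7^16 ≡ 909^2 = 826281 ≡ 466 (mod 989)
7^32 ≡ 466^2 = 217156 ≡ 565 (mod 989)
7^64 ≡ 565^2 = 319225 ≡ 767 (mod 989)
7^128 ≡ 767^2 = 588289 ≡ 823 (mod 989)
247 = 128 + 64 + 32 + 16 + 4 + 2 + 1 in binary powers of 2.
So 7^247 ≡ 823 · 767 · 565 · 466 · 423 · 49 · 7 ≡ 523 (mod 989).
Squaring chain: 523 → 565; never reaches −1, so base 7 is a Miller–Rabin witness that 989 is composite.

523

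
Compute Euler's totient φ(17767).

17496

Factor: 17767 = 109 · 163.
φ(17767) = (109−1) · (163−1) = 108 · 162 = 17496.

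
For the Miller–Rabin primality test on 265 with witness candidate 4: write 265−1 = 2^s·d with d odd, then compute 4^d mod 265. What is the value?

219

265 − 1 = 264 = 2^3 · 33, so d = 33.
4^1 ≡ 4 (mod 265)
4^2 ≡ 4^2 = 16 ≡ 16 (mod 265)
4^4 ≡ 16^2 = 256 ≡ 256 (mod 265)
4^8 ≡ 256^2 = 65536 ≡ 81 (mod 265)
4^16 ≡ 81^2 = 6561 ≡ 201 (mod 265)
4^32 ≡ 201^2 = 40401 ≡ 121 (mod 265)
33 = 32 + 1 in binary powers of 2.
So 4^33 ≡ 121 · 4 ≡ 219 (mod 265).
Squaring chain: 219 → 261 → 16; never reaches −1, so base 4 is a Miller–Rabin witness that 265 is composite.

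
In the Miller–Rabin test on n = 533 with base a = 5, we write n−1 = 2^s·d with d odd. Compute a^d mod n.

533 − 1 = 532 = 2^2 · 133, so d = 133.
5^1 ≡ 5 (mod 533)
5^2 ≡ 5^2 = 25 ≡ 25 (mod 533)
5^4 ≡ 25^2 = 625 ≡ 92 (mod 533)
5^8 ≡ 92^2 = 8464 ≡ 469 (mod 533)
5^16 ≡ 469^2 = 219961 ≡ 365 (mod 533)
5^32 ≡ 365^2 = 133225 ≡ 508 (mod 533)
5^64 ≡ 508^2 = 258064 ≡ 92 (mod 533)
5^128 ≡ 92^2 = 8464 ≡ 469 (mod 533)
133 = 128 + 4 + 1 in binary powers of 2.
So 5^133 ≡ 469 · 92 · 5 ≡ 408 (mod 533).
Squaring chain: 408 → 168; never reaches −1, so base 5 is a Miller–Rabin witness that 533 is composite.

408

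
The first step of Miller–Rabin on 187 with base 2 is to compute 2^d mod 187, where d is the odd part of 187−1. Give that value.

151

187 − 1 = 186 = 2^1 · 93, so d = 93.
2^1 ≡ 2 (mod 187)
2^2 ≡ 2^2 = 4 ≡ 4 (mod 187)
2^4 ≡ 4^2 = 16 ≡ 16 (mod 187)
2^8 ≡ 16^2 = 256 ≡ 69 (mod 187)
2^16 ≡ 69^2 = 4761 ≡ 86 (mod 187)
2^32 ≡ 86^2 = 7396 ≡ 103 (mod 187)
2^64 ≡ 103^2 = 10609 ≡ 137 (mod 187)
93 = 64 + 16 + 8 + 4 + 1 in binary powers of 2.
So 2^93 ≡ 137 · 86 · 69 · 16 · 2 ≡ 151 (mod 187).
Squaring chain: 151; never reaches −1, so base 2 is a Miller–Rabin witness that 187 is composite.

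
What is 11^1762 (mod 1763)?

11^1 ≡ 11 (mod 1763)
11^2 ≡ 11^2 = 121 ≡ 121 (mod 1763)
11^4 ≡ 121^2 = 14641 ≡ 537 (mod 1763)
11^8 ≡ 537^2 = 288369 ≡ 1000 (mod 1763)
11^16 ≡ 1000^2 = 1000000 ≡ 379 (mod 1763)
11^32 ≡ 379^2 = 143641 ≡ 838 (mod 1763)
11^64 ≡ 838^2 = 702244 ≡ 570 (mod 1763)
11^128 ≡ 570^2 = 324900 ≡ 508 (mod 1763)
11^256 ≡ 508^2 = 258064 ≡ 666 (mod 1763)
11^512 ≡ 666^2 = 443556 ≡ 1043 (mod 1763)
11^1024 ≡ 1043^2 = 1087849 ≡ 78 (mod 1763)
1762 = 1024 + 512 + 128 + 64 + 32 + 2 in binary powers of 2.
So 11^1762 ≡ 78 · 1043 · 508 · 570 · 838 · 121 ≡ 1392 (mod 1763).
Since 1392 ≠ 1, base 11 is a Fermat witness: 1763 is composite.

1392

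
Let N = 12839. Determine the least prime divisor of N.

12839 is odd.
Digit sum 23, not divisible by 3.
Ends in 9: not divisible by 5.
7: 12839 = 7·1834 + 1
11: 12839 = 11·1167 + 2
13: 12839 = 13·987 + 8
17: 12839 = 17·755 + 4
19: 12839 = 19·675 + 14
23: 12839 = 23·558 + 5
29: 12839 = 29·442 + 21
31: 12839 = 31·414 + 5
37: 12839 = 37·347

37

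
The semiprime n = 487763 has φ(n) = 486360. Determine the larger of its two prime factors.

φ(n) = (p−1)(q−1) = n − (p+q) + 1, so p + q = 487763 − 486360 + 1 = 1404.
p and q are the roots of t² − 1404t + 487763 = 0.
Discriminant: 1404² − 4·487763 = 1971216 − 1951052 = 20164; √20164 = 142.
q = (1404 − 142)/2 = 631, p = (1404 + 142)/2 = 773.
Check: 631 · 773 = 487763.

773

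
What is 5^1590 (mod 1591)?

1454

5^1 ≡ 5 (mod 1591)
5^2 ≡ 5^2 = 25 ≡ 25 (mod 1591)
5^4 ≡ 25^2 = 625 ≡ 625 (mod 1591)
5^8 ≡ 625^2 = 390625 ≡ 830 (mod 1591)
5^16 ≡ 830^2 = 688900 ≡ 1588 (mod 1591)
5^32 ≡ 1588^2 = 2521744 ≡ 9 (mod 1591)
5^64 ≡ 9^2 = 81 ≡ 81 (mod 1591)
5^128 ≡ 81^2 = 6561 ≡ 197 (mod 1591)
5^256 ≡ 197^2 = 38809 ≡ 625 (mod 1591)
5^512 ≡ 625^2 = 390625 ≡ 830 (mod 1591)
5^1024 ≡ 830^2 = 688900 ≡ 1588 (mod 1591)
1590 = 1024 + 512 + 32 + 16 + 4 + 2 in binary powers of 2.
So 5^1590 ≡ 1588 · 830 · 9 · 1588 · 625 · 25 ≡ 1454 (mod 1591).
Since 1454 ≠ 1, base 5 is a Fermat witness: 1591 is composite.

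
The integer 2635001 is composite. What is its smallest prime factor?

53

2635001 is odd.
Digit sum 17, not divisible by 3.
Ends in 1: not divisible by 5.
7: 2635001 = 7·376428 + 5
11: 2635001 = 11·239545 + 6
13: 2635001 = 13·202692 + 5
17: 2635001 = 17·155000 + 1
19: 2635001 = 19·138684 + 5
23: 2635001 = 23·114565 + 6
29: 2635001 = 29·90862 + 3
31: 2635001 = 31·85000 + 1
37: 2635001 = 37·71216 + 9
41: 2635001 = 41·64268 + 13
43: 2635001 = 43·61279 + 4
47: 2635001 = 47·56063 + 40
53: 2635001 = 53·49717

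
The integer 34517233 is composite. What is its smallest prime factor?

34517233 is odd.
Digit sum 28, not divisible by 3.
Ends in 3: not divisible by 5.
7: 34517233 = 7·4931033 + 2
11: 34517233 = 11·3137930 + 3
13: 34517233 = 13·2655171 + 10
17: 34517233 = 17·2030425 + 8
19: 34517233 = 19·1816696 + 9
23: 34517233 = 23·1500749 + 6
29: 34517233 = 29·1190249 + 12
31: 34517233 = 31·1113459 + 4
37: 34517233 = 37·932898 + 7
41: 34517233 = 41·841883 + 30
43: 34517233 = 43·802726 + 15
47: 34517233 = 47·734409 + 10
53: 34517233 = 53·651268 + 29
59: 34517233 = 59·585037 + 50
61: 34517233 = 61·565856 + 17
67: 34517233 = 67·515182 + 39
71: 34517233 = 71·486158 + 15
73: 34517233 = 73·472838 + 59
79: 34517233 = 79·436927

79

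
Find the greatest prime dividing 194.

97

194 = 2 · 97
97 is prime.
So 194 = 2 · 97; the largest prime factor is 97.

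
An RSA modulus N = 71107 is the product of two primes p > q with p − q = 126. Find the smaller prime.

211

Since p = q + 126, we have 71107 = q(q + 126), so q² + 126q − 71107 = 0.
Discriminant: 126² + 4·71107 = 15876 + 284428 = 300304; √300304 = 548.
q = (−126 + 548)/2 = 211, and p = q + 126 = 337.
Check: 211 · 337 = 71107.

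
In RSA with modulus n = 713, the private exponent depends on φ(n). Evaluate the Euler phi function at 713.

Factor: 713 = 23 · 31.
φ(713) = (23−1) · (31−1) = 22 · 30 = 660.

660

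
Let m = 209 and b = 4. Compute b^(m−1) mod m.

42

4^1 ≡ 4 (mod 209)
4^2 ≡ 4^2 = 16 ≡ 16 (mod 209)
4^4 ≡ 16^2 = 256 ≡ 47 (mod 209)
4^8 ≡ 47^2 = 2209 ≡ 119 (mod 209)
4^16 ≡ 119^2 = 14161 ≡ 158 (mod 209)
4^32 ≡ 158^2 = 24964 ≡ 93 (mod 209)
4^64 ≡ 93^2 = 8649 ≡ 80 (mod 209)
4^128 ≡ 80^2 = 6400 ≡ 130 (mod 209)
208 = 128 + 64 + 16 in binary powers of 2.
So 4^208 ≡ 130 · 80 · 158 ≡ 42 (mod 209).
Since 42 ≠ 1, base 4 is a Fermat witness: 209 is composite.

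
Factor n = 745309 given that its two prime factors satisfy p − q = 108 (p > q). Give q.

Since p = q + 108, we have 745309 = q(q + 108), so q² + 108q − 745309 = 0.
Discriminant: 108² + 4·745309 = 11664 + 2981236 = 2992900; √2992900 = 1730.
q = (−108 + 1730)/2 = 811, and p = q + 108 = 919.
Check: 811 · 919 = 745309.

811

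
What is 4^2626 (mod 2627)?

2560

4^1 ≡ 4 (mod 2627)
4^2 ≡ 4^2 = 16 ≡ 16 (mod 2627)
4^4 ≡ 16^2 = 256 ≡ 256 (mod 2627)
4^8 ≡ 256^2 = 65536 ≡ 2488 (mod 2627)
4^16 ≡ 2488^2 = 6190144 ≡ 932 (mod 2627)
4^32 ≡ 932^2 = 868624 ≡ 1714 (mod 2627)
4^64 ≡ 1714^2 = 2937796 ≡ 810 (mod 2627)
4^128 ≡ 810^2 = 656100 ≡ 1977 (mod 2627)
4^256 ≡ 1977^2 = 3908529 ≡ 2180 (mod 2627)
4^512 ≡ 2180^2 = 4752400 ≡ 157 (mod 2627)
4^1024 ≡ 157^2 = 24649 ≡ 1006 (mod 2627)
4^2048 ≡ 1006^2 = 1012036 ≡ 641 (mod 2627)
2626 = 2048 + 512 + 64 + 2 in binary powers of 2.
So 4^2626 ≡ 641 · 157 · 810 · 16 ≡ 2560 (mod 2627).
Since 2560 ≠ 1, base 4 is a Fermat witness: 2627 is composite.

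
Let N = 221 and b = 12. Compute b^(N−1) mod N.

12^1 ≡ 12 (mod 221)
12^2 ≡ 12^2 = 144 ≡ 144 (mod 221)
12^4 ≡ 144^2 = 20736 ≡ 183 (mod 221)
12^8 ≡ 183^2 = 33489 ≡ 118 (mod 221)
12^16 ≡ 118^2 = 13924 ≡ 1 (mod 221)
12^32 ≡ 1^2 = 1 ≡ 1 (mod 221)
12^64 ≡ 1^2 = 1 ≡ 1 (mod 221)
12^128 ≡ 1^2 = 1 ≡ 1 (mod 221)
220 = 128 + 64 + 16 + 8 + 4 in binary powers of 2.
So 12^220 ≡ 1 · 1 · 1 · 118 · 183 ≡ 157 (mod 221).
Since 157 ≠ 1, base 12 is a Fermat witness: 221 is composite.

157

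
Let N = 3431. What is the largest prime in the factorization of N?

3431 = 47 · 73
73 is prime.
So 3431 = 47 · 73; the largest prime factor is 73.

73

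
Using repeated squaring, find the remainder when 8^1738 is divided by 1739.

159

8^1 ≡ 8 (mod 1739)
8^2 ≡ 8^2 = 64 ≡ 64 (mod 1739)
8^4 ≡ 64^2 = 4096 ≡ 618 (mod 1739)
8^8 ≡ 618^2 = 381924 ≡ 1083 (mod 1739)
8^16 ≡ 1083^2 = 1172889 ≡ 803 (mod 1739)
8^32 ≡ 803^2 = 644809 ≡ 1379 (mod 1739)
8^64 ≡ 1379^2 = 1901641 ≡ 914 (mod 1739)
8^128 ≡ 914^2 = 835396 ≡ 676 (mod 1739)
8^256 ≡ 676^2 = 456976 ≡ 1358 (mod 1739)
8^512 ≡ 1358^2 = 1844164 ≡ 824 (mod 1739)
8^1024 ≡ 824^2 = 678976 ≡ 766 (mod 1739)
1738 = 1024 + 512 + 128 + 64 + 8 + 2 in binary powers of 2.
So 8^1738 ≡ 766 · 824 · 676 · 914 · 1083 · 64 ≡ 159 (mod 1739).
Since 159 ≠ 1, base 8 is a Fermat witness: 1739 is composite.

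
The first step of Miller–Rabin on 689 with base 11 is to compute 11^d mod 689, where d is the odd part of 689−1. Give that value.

689 − 1 = 688 = 2^4 · 43, so d = 43.
11^1 ≡ 11 (mod 689)
11^2 ≡ 11^2 = 121 ≡ 121 (mod 689)
11^4 ≡ 121^2 = 14641 ≡ 172 (mod 689)
11^8 ≡ 172^2 = 29584 ≡ 646 (mod 689)
11^16 ≡ 646^2 = 417316 ≡ 471 (mod 689)
11^32 ≡ 471^2 = 221841 ≡ 672 (mod 689)
43 = 32 + 8 + 2 + 1 in binary powers of 2.
So 11^43 ≡ 672 · 646 · 121 · 11 ≡ 93 (mod 689).
Squaring chain: 93 → 381 → 471 → 672; never reaches −1, so base 11 is a Miller–Rabin witness that 689 is composite.

93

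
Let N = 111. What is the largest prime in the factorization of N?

37

111 = 3 · 37
37 is prime.
So 111 = 3 · 37; the largest prime factor is 37.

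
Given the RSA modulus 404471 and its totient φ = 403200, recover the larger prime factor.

641

φ(n) = (p−1)(q−1) = n − (p+q) + 1, so p + q = 404471 − 403200 + 1 = 1272.
p and q are the roots of t² − 1272t + 404471 = 0.
Discriminant: 1272² − 4·404471 = 1617984 − 1617884 = 100; √100 = 10.
q = (1272 − 10)/2 = 631, p = (1272 + 10)/2 = 641.
Check: 631 · 641 = 404471.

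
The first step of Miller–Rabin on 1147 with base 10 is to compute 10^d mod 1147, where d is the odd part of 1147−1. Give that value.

1000

1147 − 1 = 1146 = 2^1 · 573, so d = 573.
10^1 ≡ 10 (mod 1147)
10^2 ≡ 10^2 = 100 ≡ 100 (mod 1147)
10^4 ≡ 100^2 = 10000 ≡ 824 (mod 1147)
10^8 ≡ 824^2 = 678976 ≡ 1099 (mod 1147)
10^16 ≡ 1099^2 = 1207801 ≡ 10 (mod 1147)
10^32 ≡ 10^2 = 100 ≡ 100 (mod 1147)
10^64 ≡ 100^2 = 10000 ≡ 824 (mod 1147)
10^128 ≡ 824^2 = 678976 ≡ 1099 (mod 1147)
10^256 ≡ 1099^2 = 1207801 ≡ 10 (mod 1147)
10^512 ≡ 10^2 = 100 ≡ 100 (mod 1147)
573 = 512 + 32 + 16 + 8 + 4 + 1 in binary powers of 2.
So 10^573 ≡ 100 · 100 · 10 · 1099 · 824 · 10 ≡ 1000 (mod 1147).
Squaring chain: 1000; never reaches −1, so base 10 is a Miller–Rabin witness that 1147 is composite.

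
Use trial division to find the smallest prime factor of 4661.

59

4661 is odd.
Digit sum 17, not divisible by 3.
Ends in 1: not divisible by 5.
7: 4661 = 7·665 + 6
11: 4661 = 11·423 + 8
13: 4661 = 13·358 + 7
17: 4661 = 17·274 + 3
19: 4661 = 19·245 + 6
23: 4661 = 23·202 + 15
29: 4661 = 29·160 + 21
31: 4661 = 31·150 + 11
37: 4661 = 37·125 + 36
41: 4661 = 41·113 + 28
43: 4661 = 43·108 + 17
47: 4661 = 47·99 + 8
53: 4661 = 53·87 + 50
59: 4661 = 59·79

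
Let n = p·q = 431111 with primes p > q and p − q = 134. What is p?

727

Since p = q + 134, we have 431111 = q(q + 134), so q² + 134q − 431111 = 0.
Discriminant: 134² + 4·431111 = 17956 + 1724444 = 1742400; √1742400 = 1320.
q = (−134 + 1320)/2 = 593, and p = q + 134 = 727.
Check: 593 · 727 = 431111.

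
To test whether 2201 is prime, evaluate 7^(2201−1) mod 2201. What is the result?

955

7^1 ≡ 7 (mod 2201)
7^2 ≡ 7^2 = 49 ≡ 49 (mod 2201)
7^4 ≡ 49^2 = 2401 ≡ 200 (mod 2201)
7^8 ≡ 200^2 = 40000 ≡ 382 (mod 2201)
7^16 ≡ 382^2 = 145924 ≡ 658 (mod 2201)
7^32 ≡ 658^2 = 432964 ≡ 1568 (mod 2201)
7^64 ≡ 1568^2 = 2458624 ≡ 107 (mod 2201)
7^128 ≡ 107^2 = 11449 ≡ 444 (mod 2201)
7^256 ≡ 444^2 = 197136 ≡ 1247 (mod 2201)
7^512 ≡ 1247^2 = 1555009 ≡ 1103 (mod 2201)
7^1024 ≡ 1103^2 = 1216609 ≡ 1657 (mod 2201)
7^2048 ≡ 1657^2 = 2745649 ≡ 1002 (mod 2201)
2200 = 2048 + 128 + 16 + 8 in binary powers of 2.
So 7^2200 ≡ 1002 · 444 · 658 · 382 ≡ 955 (mod 2201).
Since 955 ≠ 1, base 7 is a Fermat witness: 2201 is composite.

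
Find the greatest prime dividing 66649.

83

66649 = 11 · 6059
6059 = 73 · 83
83 is prime.
So 66649 = 11 · 73 · 83; the largest prime factor is 83.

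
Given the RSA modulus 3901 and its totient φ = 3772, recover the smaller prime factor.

47

φ(n) = (p−1)(q−1) = n − (p+q) + 1, so p + q = 3901 − 3772 + 1 = 130.
p and q are the roots of t² − 130t + 3901 = 0.
Discriminant: 130² − 4·3901 = 16900 − 15604 = 1296; √1296 = 36.
q = (130 − 36)/2 = 47, p = (130 + 36)/2 = 83.
Check: 47 · 83 = 3901.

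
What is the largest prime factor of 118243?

118243 = 23 · 5141
5141 = 53 · 97
97 is prime.
So 118243 = 23 · 53 · 97; the largest prime factor is 97.

97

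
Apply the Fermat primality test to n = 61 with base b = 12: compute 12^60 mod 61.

12^1 ≡ 12 (mod 61)
12^2 ≡ 12^2 = 144 ≡ 22 (mod 61)
12^4 ≡ 22^2 = 484 ≡ 57 (mod 61)
12^8 ≡ 57^2 = 3249 ≡ 16 (mod 61)
12^16 ≡ 16^2 = 256 ≡ 12 (mod 61)
12^32 ≡ 12^2 = 144 ≡ 22 (mod 61)
60 = 32 + 16 + 8 + 4 in binary powers of 2.
So 12^60 ≡ 22 · 12 · 16 · 57 ≡ 1 (mod 61).
Since the result is 1, base 12 gives no evidence that 61 is composite.

1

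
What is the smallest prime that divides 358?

2

358 is even: 2 divides it.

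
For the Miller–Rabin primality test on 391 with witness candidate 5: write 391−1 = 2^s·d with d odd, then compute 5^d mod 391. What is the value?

329

391 − 1 = 390 = 2^1 · 195, so d = 195.
5^1 ≡ 5 (mod 391)
5^2 ≡ 5^2 = 25 ≡ 25 (mod 391)
5^4 ≡ 25^2 = 625 ≡ 234 (mod 391)
5^8 ≡ 234^2 = 54756 ≡ 16 (mod 391)
5^16 ≡ 16^2 = 256 ≡ 256 (mod 391)
5^32 ≡ 256^2 = 65536 ≡ 239 (mod 391)
5^64 ≡ 239^2 = 57121 ≡ 35 (mod 391)
5^128 ≡ 35^2 = 1225 ≡ 52 (mod 391)
195 = 128 + 64 + 2 + 1 in binary powers of 2.
So 5^195 ≡ 52 · 35 · 25 · 5 ≡ 329 (mod 391).
Squaring chain: 329; never reaches −1, so base 5 is a Miller–Rabin witness that 391 is composite.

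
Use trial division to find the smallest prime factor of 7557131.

67

7557131 is odd.
Digit sum 29, not divisible by 3.
Ends in 1: not divisible by 5.
7: 7557131 = 7·1079590 + 1
11: 7557131 = 11·687011 + 10
13: 7557131 = 13·581317 + 10
17: 7557131 = 17·444537 + 2
19: 7557131 = 19·397743 + 14
23: 7557131 = 23·328570 + 21
29: 7557131 = 29·260590 + 21
31: 7557131 = 31·243778 + 13
37: 7557131 = 37·204246 + 29
41: 7557131 = 41·184320 + 11
43: 7557131 = 43·175747 + 10
47: 7557131 = 47·160790 + 1
53: 7557131 = 53·142587 + 20
59: 7557131 = 59·128086 + 57
61: 7557131 = 61·123887 + 24
67: 7557131 = 67·112793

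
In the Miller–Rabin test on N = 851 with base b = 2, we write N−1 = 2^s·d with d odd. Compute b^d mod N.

851 − 1 = 850 = 2^1 · 425, so d = 425.
2^1 ≡ 2 (mod 851)
2^2 ≡ 2^2 = 4 ≡ 4 (mod 851)
2^4 ≡ 4^2 = 16 ≡ 16 (mod 851)
2^8 ≡ 16^2 = 256 ≡ 256 (mod 851)
2^16 ≡ 256^2 = 65536 ≡ 9 (mod 851)
2^32 ≡ 9^2 = 81 ≡ 81 (mod 851)
2^64 ≡ 81^2 = 6561 ≡ 604 (mod 851)
2^128 ≡ 604^2 = 364816 ≡ 588 (mod 851)
2^256 ≡ 588^2 = 345744 ≡ 238 (mod 851)
425 = 256 + 128 + 32 + 8 + 1 in binary powers of 2.
So 2^425 ≡ 238 · 588 · 81 · 256 · 2 ≡ 542 (mod 851).
Squaring chain: 542; never reaches −1, so base 2 is a Miller–Rabin witness that 851 is composite.

542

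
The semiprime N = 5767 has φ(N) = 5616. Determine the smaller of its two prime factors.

73

φ(n) = (p−1)(q−1) = n − (p+q) + 1, so p + q = 5767 − 5616 + 1 = 152.
p and q are the roots of t² − 152t + 5767 = 0.
Discriminant: 152² − 4·5767 = 23104 − 23068 = 36; √36 = 6.
q = (152 − 6)/2 = 73, p = (152 + 6)/2 = 79.
Check: 73 · 79 = 5767.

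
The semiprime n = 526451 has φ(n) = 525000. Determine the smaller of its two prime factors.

701

φ(n) = (p−1)(q−1) = n − (p+q) + 1, so p + q = 526451 − 525000 + 1 = 1452.
p and q are the roots of t² − 1452t + 526451 = 0.
Discriminant: 1452² − 4·526451 = 2108304 − 2105804 = 2500; √2500 = 50.
q = (1452 − 50)/2 = 701, p = (1452 + 50)/2 = 751.
Check: 701 · 751 = 526451.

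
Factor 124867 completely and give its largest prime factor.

124867 = 23 · 5429
5429 = 61 · 89
89 is prime.
So 124867 = 23 · 61 · 89; the largest prime factor is 89.

89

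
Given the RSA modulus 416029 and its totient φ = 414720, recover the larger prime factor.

769

φ(n) = (p−1)(q−1) = n − (p+q) + 1, so p + q = 416029 − 414720 + 1 = 1310.
p and q are the roots of t² − 1310t + 416029 = 0.
Discriminant: 1310² − 4·416029 = 1716100 − 1664116 = 51984; √51984 = 228.
q = (1310 − 228)/2 = 541, p = (1310 + 228)/2 = 769.
Check: 541 · 769 = 416029.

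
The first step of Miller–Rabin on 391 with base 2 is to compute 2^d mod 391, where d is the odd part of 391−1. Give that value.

348

391 − 1 = 390 = 2^1 · 195, so d = 195.
2^1 ≡ 2 (mod 391)
2^2 ≡ 2^2 = 4 ≡ 4 (mod 391)
2^4 ≡ 4^2 = 16 ≡ 16 (mod 391)
2^8 ≡ 16^2 = 256 ≡ 256 (mod 391)
2^16 ≡ 256^2 = 65536 ≡ 239 (mod 391)
2^32 ≡ 239^2 = 57121 ≡ 35 (mod 391)
2^64 ≡ 35^2 = 1225 ≡ 52 (mod 391)
2^128 ≡ 52^2 = 2704 ≡ 358 (mod 391)
195 = 128 + 64 + 2 + 1 in binary powers of 2.
So 2^195 ≡ 358 · 52 · 4 · 2 ≡ 348 (mod 391).
Squaring chain: 348; never reaches −1, so base 2 is a Miller–Rabin witness that 391 is composite.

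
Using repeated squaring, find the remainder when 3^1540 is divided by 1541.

1

3^1 ≡ 3 (mod 1541)
3^2 ≡ 3^2 = 9 ≡ 9 (mod 1541)
3^4 ≡ 9^2 = 81 ≡ 81 (mod 1541)
3^8 ≡ 81^2 = 6561 ≡ 397 (mod 1541)
3^16 ≡ 397^2 = 157609 ≡ 427 (mod 1541)
3^32 ≡ 427^2 = 182329 ≡ 491 (mod 1541)
3^64 ≡ 491^2 = 241081 ≡ 685 (mod 1541)
3^128 ≡ 685^2 = 469225 ≡ 761 (mod 1541)
3^256 ≡ 761^2 = 579121 ≡ 1246 (mod 1541)
3^512 ≡ 1246^2 = 1552516 ≡ 729 (mod 1541)
3^1024 ≡ 729^2 = 531441 ≡ 1337 (mod 1541)
1540 = 1024 + 512 + 4 in binary powers of 2.
So 3^1540 ≡ 1337 · 729 · 81 ≡ 1 (mod 1541).
Since the result is 1, base 3 gives no evidence that 1541 is composite.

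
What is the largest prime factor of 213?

213 = 3 · 71
71 is prime.
So 213 = 3 · 71; the largest prime factor is 71.

71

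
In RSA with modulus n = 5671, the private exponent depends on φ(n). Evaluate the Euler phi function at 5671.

Factor: 5671 = 53 · 107.
φ(5671) = (53−1) · (107−1) = 52 · 106 = 5512.

5512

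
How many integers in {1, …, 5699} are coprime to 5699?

5520

Factor: 5699 = 41 · 139.
φ(5699) = (41−1) · (139−1) = 40 · 138 = 5520.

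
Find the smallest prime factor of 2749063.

37

2749063 is odd.
Digit sum 31, not divisible by 3.
Ends in 3: not divisible by 5.
7: 2749063 = 7·392723 + 2
11: 2749063 = 11·249914 + 9
13: 2749063 = 13·211466 + 5
17: 2749063 = 17·161709 + 10
19: 2749063 = 19·144687 + 10
23: 2749063 = 23·119524 + 11
29: 2749063 = 29·94795 + 8
31: 2749063 = 31·88679 + 14
37: 2749063 = 37·74299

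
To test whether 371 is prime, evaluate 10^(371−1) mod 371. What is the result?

102

10^1 ≡ 10 (mod 371)
10^2 ≡ 10^2 = 100 ≡ 100 (mod 371)
10^4 ≡ 100^2 = 10000 ≡ 354 (mod 371)
10^8 ≡ 354^2 = 125316 ≡ 289 (mod 371)
10^16 ≡ 289^2 = 83521 ≡ 46 (mod 371)
10^32 ≡ 46^2 = 2116 ≡ 261 (mod 371)
10^64 ≡ 261^2 = 68121 ≡ 228 (mod 371)
10^128 ≡ 228^2 = 51984 ≡ 44 (mod 371)
10^256 ≡ 44^2 = 1936 ≡ 81 (mod 371)
370 = 256 + 64 + 32 + 16 + 2 in binary powers of 2.
So 10^370 ≡ 81 · 228 · 261 · 46 · 100 ≡ 102 (mod 371).
Since 102 ≠ 1, base 10 is a Fermat witness: 371 is composite.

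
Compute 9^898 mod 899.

545

9^1 ≡ 9 (mod 899)
9^2 ≡ 9^2 = 81 ≡ 81 (mod 899)
9^4 ≡ 81^2 = 6561 ≡ 268 (mod 899)
9^8 ≡ 268^2 = 71824 ≡ 803 (mod 899)
9^16 ≡ 803^2 = 644809 ≡ 226 (mod 899)
9^32 ≡ 226^2 = 51076 ≡ 732 (mod 899)
9^64 ≡ 732^2 = 535824 ≡ 20 (mod 899)
9^128 ≡ 20^2 = 400 ≡ 400 (mod 899)
9^256 ≡ 400^2 = 160000 ≡ 877 (mod 899)
9^512 ≡ 877^2 = 769129 ≡ 484 (mod 899)
898 = 512 + 256 + 128 + 2 in binary powers of 2.
So 9^898 ≡ 484 · 877 · 400 · 81 ≡ 545 (mod 899).
Since 545 ≠ 1, base 9 is a Fermat witness: 899 is composite.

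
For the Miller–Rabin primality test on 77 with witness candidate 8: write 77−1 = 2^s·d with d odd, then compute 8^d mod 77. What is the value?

77 − 1 = 76 = 2^2 · 19, so d = 19.
8^1 ≡ 8 (mod 77)
8^2 ≡ 8^2 = 64 ≡ 64 (mod 77)
8^4 ≡ 64^2 = 4096 ≡ 15 (mod 77)
8^8 ≡ 15^2 = 225 ≡ 71 (mod 77)
8^16 ≡ 71^2 = 5041 ≡ 36 (mod 77)
19 = 16 + 2 + 1 in binary powers of 2.
So 8^19 ≡ 36 · 64 · 8 ≡ 29 (mod 77).
Squaring chain: 29 → 71; never reaches −1, so base 8 is a Miller–Rabin witness that 77 is composite.

29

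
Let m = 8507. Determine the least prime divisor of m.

8507 is odd.
Digit sum 20, not divisible by 3.
Ends in 7: not divisible by 5.
7: 8507 = 7·1215 + 2
11: 8507 = 11·773 + 4
13: 8507 = 13·654 + 5
17: 8507 = 17·500 + 7
19: 8507 = 19·447 + 14
23: 8507 = 23·369 + 20
29: 8507 = 29·293 + 10
31: 8507 = 31·274 + 13
37: 8507 = 37·229 + 34
41: 8507 = 41·207 + 20
43: 8507 = 43·197 + 36
47: 8507 = 47·181

47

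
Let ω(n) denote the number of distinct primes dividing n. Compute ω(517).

2

517 = 11 · 47
517 = 11 · 47, which has 2 distinct prime factors.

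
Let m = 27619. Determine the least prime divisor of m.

27619 is odd.
Digit sum 25, not divisible by 3.
Ends in 9: not divisible by 5.
7: 27619 = 7·3945 + 4
11: 27619 = 11·2510 + 9
13: 27619 = 13·2124 + 7
17: 27619 = 17·1624 + 11
19: 27619 = 19·1453 + 12
23: 27619 = 23·1200 + 19
29: 27619 = 29·952 + 11
31: 27619 = 31·890 + 29
37: 27619 = 37·746 + 17
41: 27619 = 41·673 + 26
43: 27619 = 43·642 + 13
47: 27619 = 47·587 + 30
53: 27619 = 53·521 + 6
59: 27619 = 59·468 + 7
61: 27619 = 61·452 + 47
67: 27619 = 67·412 + 15
71: 27619 = 71·389

71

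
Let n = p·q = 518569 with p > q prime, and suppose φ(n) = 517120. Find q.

641

φ(n) = (p−1)(q−1) = n − (p+q) + 1, so p + q = 518569 − 517120 + 1 = 1450.
p and q are the roots of t² − 1450t + 518569 = 0.
Discriminant: 1450² − 4·518569 = 2102500 − 2074276 = 28224; √28224 = 168.
q = (1450 − 168)/2 = 641, p = (1450 + 168)/2 = 809.
Check: 641 · 809 = 518569.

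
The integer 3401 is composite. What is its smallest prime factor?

19

3401 is odd.
Digit sum 8, not divisible by 3.
Ends in 1: not divisible by 5.
7: 3401 = 7·485 + 6
11: 3401 = 11·309 + 2
13: 3401 = 13·261 + 8
17: 3401 = 17·200 + 1
19: 3401 = 19·179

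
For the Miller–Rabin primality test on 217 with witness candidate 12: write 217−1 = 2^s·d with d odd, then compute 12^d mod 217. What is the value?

217 − 1 = 216 = 2^3 · 27, so d = 27.
12^1 ≡ 12 (mod 217)
12^2 ≡ 12^2 = 144 ≡ 144 (mod 217)
12^4 ≡ 144^2 = 20736 ≡ 121 (mod 217)
12^8 ≡ 121^2 = 14641 ≡ 102 (mod 217)
12^16 ≡ 102^2 = 10404 ≡ 205 (mod 217)
27 = 16 + 8 + 2 + 1 in binary powers of 2.
So 12^27 ≡ 205 · 102 · 144 · 12 ≡ 27 (mod 217).
Squaring chain: 27 → 78 → 8; never reaches −1, so base 12 is a Miller–Rabin witness that 217 is composite.

27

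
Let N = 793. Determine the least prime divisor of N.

793 is odd.
Digit sum 19, not divisible by 3.
Ends in 3: not divisible by 5.
7: 793 = 7·113 + 2
11: 793 = 11·72 + 1
13: 793 = 13·61

13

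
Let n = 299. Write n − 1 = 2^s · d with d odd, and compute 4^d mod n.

140

299 − 1 = 298 = 2^1 · 149, so d = 149.
4^1 ≡ 4 (mod 299)
4^2 ≡ 4^2 = 16 ≡ 16 (mod 299)
4^4 ≡ 16^2 = 256 ≡ 256 (mod 299)
4^8 ≡ 256^2 = 65536 ≡ 55 (mod 299)
4^16 ≡ 55^2 = 3025 ≡ 35 (mod 299)
4^32 ≡ 35^2 = 1225 ≡ 29 (mod 299)
4^64 ≡ 29^2 = 841 ≡ 243 (mod 299)
4^128 ≡ 243^2 = 59049 ≡ 146 (mod 299)
149 = 128 + 16 + 4 + 1 in binary powers of 2.
So 4^149 ≡ 146 · 35 · 256 · 4 ≡ 140 (mod 299).
Squaring chain: 140; never reaches −1, so base 4 is a Miller–Rabin witness that 299 is composite.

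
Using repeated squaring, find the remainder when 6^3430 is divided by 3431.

6^1 ≡ 6 (mod 3431)
6^2 ≡ 6^2 = 36 ≡ 36 (mod 3431)
6^4 ≡ 36^2 = 1296 ≡ 1296 (mod 3431)
6^8 ≡ 1296^2 = 1679616 ≡ 1857 (mod 3431)
6^16 ≡ 1857^2 = 3448449 ≡ 294 (mod 3431)
6^32 ≡ 294^2 = 86436 ≡ 661 (mod 3431)
6^64 ≡ 661^2 = 436921 ≡ 1184 (mod 3431)
6^128 ≡ 1184^2 = 1401856 ≡ 2008 (mod 3431)
6^256 ≡ 2008^2 = 4032064 ≡ 639 (mod 3431)
6^512 ≡ 639^2 = 408321 ≡ 32 (mod 3431)
6^1024 ≡ 32^2 = 1024 ≡ 1024 (mod 3431)
6^2048 ≡ 1024^2 = 1048576 ≡ 2121 (mod 3431)
3430 = 2048 + 1024 + 256 + 64 + 32 + 4 + 2 in binary powers of 2.
So 6^3430 ≡ 2121 · 1024 · 639 · 1184 · 661 · 1296 · 36 ≡ 1955 (mod 3431).
Since 1955 ≠ 1, base 6 is a Fermat witness: 3431 is composite.

1955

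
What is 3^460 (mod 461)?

3^1 ≡ 3 (mod 461)
3^2 ≡ 3^2 = 9 ≡ 9 (mod 461)
3^4 ≡ 9^2 = 81 ≡ 81 (mod 461)
3^8 ≡ 81^2 = 6561 ≡ 107 (mod 461)
3^16 ≡ 107^2 = 11449 ≡ 385 (mod 461)
3^32 ≡ 385^2 = 148225 ≡ 244 (mod 461)
3^64 ≡ 244^2 = 59536 ≡ 67 (mod 461)
3^128 ≡ 67^2 = 4489 ≡ 340 (mod 461)
3^256 ≡ 340^2 = 115600 ≡ 350 (mod 461)
460 = 256 + 128 + 64 + 8 + 4 in binary powers of 2.
So 3^460 ≡ 350 · 340 · 67 · 107 · 81 ≡ 1 (mod 461).
Since the result is 1, base 3 gives no evidence that 461 is composite.

1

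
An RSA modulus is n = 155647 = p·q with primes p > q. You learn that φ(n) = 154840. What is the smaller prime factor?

317

φ(n) = (p−1)(q−1) = n − (p+q) + 1, so p + q = 155647 − 154840 + 1 = 808.
p and q are the roots of t² − 808t + 155647 = 0.
Discriminant: 808² − 4·155647 = 652864 − 622588 = 30276; √30276 = 174.
q = (808 − 174)/2 = 317, p = (808 + 174)/2 = 491.
Check: 317 · 491 = 155647.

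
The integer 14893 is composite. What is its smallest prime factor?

53

14893 is odd.
Digit sum 25, not divisible by 3.
Ends in 3: not divisible by 5.
7: 14893 = 7·2127 + 4
11: 14893 = 11·1353 + 10
13: 14893 = 13·1145 + 8
17: 14893 = 17·876 + 1
19: 14893 = 19·783 + 16
23: 14893 = 23·647 + 12
29: 14893 = 29·513 + 16
31: 14893 = 31·480 + 13
37: 14893 = 37·402 + 19
41: 14893 = 41·363 + 10
43: 14893 = 43·346 + 15
47: 14893 = 47·316 + 41
53: 14893 = 53·281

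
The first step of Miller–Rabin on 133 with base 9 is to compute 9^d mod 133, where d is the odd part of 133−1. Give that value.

106

133 − 1 = 132 = 2^2 · 33, so d = 33.
9^1 ≡ 9 (mod 133)
9^2 ≡ 9^2 = 81 ≡ 81 (mod 133)
9^4 ≡ 81^2 = 6561 ≡ 44 (mod 133)
9^8 ≡ 44^2 = 1936 ≡ 74 (mod 133)
9^16 ≡ 74^2 = 5476 ≡ 23 (mod 133)
9^32 ≡ 23^2 = 529 ≡ 130 (mod 133)
33 = 32 + 1 in binary powers of 2.
So 9^33 ≡ 130 · 9 ≡ 106 (mod 133).
Squaring chain: 106 → 64; never reaches −1, so base 9 is a Miller–Rabin witness that 133 is composite.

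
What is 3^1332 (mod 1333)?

1000

3^1 ≡ 3 (mod 1333)
3^2 ≡ 3^2 = 9 ≡ 9 (mod 1333)
3^4 ≡ 9^2 = 81 ≡ 81 (mod 1333)
3^8 ≡ 81^2 = 6561 ≡ 1229 (mod 1333)
3^16 ≡ 1229^2 = 1510441 ≡ 152 (mod 1333)
3^32 ≡ 152^2 = 23104 ≡ 443 (mod 1333)
3^64 ≡ 443^2 = 196249 ≡ 298 (mod 1333)
3^128 ≡ 298^2 = 88804 ≡ 826 (mod 1333)
3^256 ≡ 826^2 = 682276 ≡ 1113 (mod 1333)
3^512 ≡ 1113^2 = 1238769 ≡ 412 (mod 1333)
3^1024 ≡ 412^2 = 169744 ≡ 453 (mod 1333)
1332 = 1024 + 256 + 32 + 16 + 4 in binary powers of 2.
So 3^1332 ≡ 453 · 1113 · 443 · 152 · 81 ≡ 1000 (mod 1333).
Since 1000 ≠ 1, base 3 is a Fermat witness: 1333 is composite.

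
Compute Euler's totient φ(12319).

Factor: 12319 = 97 · 127.
φ(12319) = (97−1) · (127−1) = 96 · 126 = 12096.

12096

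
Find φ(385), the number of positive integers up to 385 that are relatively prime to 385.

Factor: 385 = 5 · 7 · 11.
φ(385) = (5−1) · (7−1) · (11−1) = 4 · 6 · 10 = 240.

240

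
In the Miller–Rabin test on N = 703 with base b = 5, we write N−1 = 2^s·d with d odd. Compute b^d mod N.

703 − 1 = 702 = 2^1 · 351, so d = 351.
5^1 ≡ 5 (mod 703)
5^2 ≡ 5^2 = 25 ≡ 25 (mod 703)
5^4 ≡ 25^2 = 625 ≡ 625 (mod 703)
5^8 ≡ 625^2 = 390625 ≡ 460 (mod 703)
5^16 ≡ 460^2 = 211600 ≡ 700 (mod 703)
5^32 ≡ 700^2 = 490000 ≡ 9 (mod 703)
5^64 ≡ 9^2 = 81 ≡ 81 (mod 703)
5^128 ≡ 81^2 = 6561 ≡ 234 (mod 703)
5^256 ≡ 234^2 = 54756 ≡ 625 (mod 703)
351 = 256 + 64 + 16 + 8 + 4 + 2 + 1 in binary powers of 2.
So 5^351 ≡ 625 · 81 · 700 · 460 · 625 · 25 · 5 ≡ 438 (mod 703).
Squaring chain: 438; never reaches −1, so base 5 is a Miller–Rabin witness that 703 is composite.

438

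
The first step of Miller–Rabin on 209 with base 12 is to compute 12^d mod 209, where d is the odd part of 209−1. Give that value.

209 − 1 = 208 = 2^4 · 13, so d = 13.
12^1 ≡ 12 (mod 209)
12^2 ≡ 12^2 = 144 ≡ 144 (mod 209)
12^4 ≡ 144^2 = 20736 ≡ 45 (mod 209)
12^8 ≡ 45^2 = 2025 ≡ 144 (mod 209)
13 = 8 + 4 + 1 in binary powers of 2.
So 12^13 ≡ 144 · 45 · 12 ≡ 12 (mod 209).
Squaring chain: 12 → 144 → 45 → 144; never reaches −1, so base 12 is a Miller–Rabin witness that 209 is composite.

12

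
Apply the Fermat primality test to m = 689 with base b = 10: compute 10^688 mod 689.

16

10^1 ≡ 10 (mod 689)
10^2 ≡ 10^2 = 100 ≡ 100 (mod 689)
10^4 ≡ 100^2 = 10000 ≡ 354 (mod 689)
10^8 ≡ 354^2 = 125316 ≡ 607 (mod 689)
10^16 ≡ 607^2 = 368449 ≡ 523 (mod 689)
10^32 ≡ 523^2 = 273529 ≡ 685 (mod 689)
10^64 ≡ 685^2 = 469225 ≡ 16 (mod 689)
10^128 ≡ 16^2 = 256 ≡ 256 (mod 689)
10^256 ≡ 256^2 = 65536 ≡ 81 (mod 689)
10^512 ≡ 81^2 = 6561 ≡ 360 (mod 689)
688 = 512 + 128 + 32 + 16 in binary powers of 2.
So 10^688 ≡ 360 · 256 · 685 · 523 ≡ 16 (mod 689).
Since 16 ≠ 1, base 10 is a Fermat witness: 689 is composite.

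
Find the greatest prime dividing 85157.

67

85157 = 31 · 2747
2747 = 41 · 67
67 is prime.
So 85157 = 31 · 41 · 67; the largest prime factor is 67.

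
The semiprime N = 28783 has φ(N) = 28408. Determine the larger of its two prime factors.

φ(n) = (p−1)(q−1) = n − (p+q) + 1, so p + q = 28783 − 28408 + 1 = 376.
p and q are the roots of t² − 376t + 28783 = 0.
Discriminant: 376² − 4·28783 = 141376 − 115132 = 26244; √26244 = 162.
q = (376 − 162)/2 = 107, p = (376 + 162)/2 = 269.
Check: 107 · 269 = 28783.

269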